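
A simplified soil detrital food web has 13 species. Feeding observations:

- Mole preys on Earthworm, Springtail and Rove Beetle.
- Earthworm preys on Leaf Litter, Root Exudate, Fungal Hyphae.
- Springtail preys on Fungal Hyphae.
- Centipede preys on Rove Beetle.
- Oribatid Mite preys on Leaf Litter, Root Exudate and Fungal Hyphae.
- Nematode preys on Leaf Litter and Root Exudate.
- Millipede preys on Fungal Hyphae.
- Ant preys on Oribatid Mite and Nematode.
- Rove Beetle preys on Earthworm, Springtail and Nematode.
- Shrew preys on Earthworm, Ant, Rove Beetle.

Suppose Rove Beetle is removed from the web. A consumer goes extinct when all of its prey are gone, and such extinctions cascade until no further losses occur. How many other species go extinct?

1

Remove Rove Beetle.
Round 1: Centipede (all prey gone) → extinct.
No further losses. Total secondary extinctions: 1.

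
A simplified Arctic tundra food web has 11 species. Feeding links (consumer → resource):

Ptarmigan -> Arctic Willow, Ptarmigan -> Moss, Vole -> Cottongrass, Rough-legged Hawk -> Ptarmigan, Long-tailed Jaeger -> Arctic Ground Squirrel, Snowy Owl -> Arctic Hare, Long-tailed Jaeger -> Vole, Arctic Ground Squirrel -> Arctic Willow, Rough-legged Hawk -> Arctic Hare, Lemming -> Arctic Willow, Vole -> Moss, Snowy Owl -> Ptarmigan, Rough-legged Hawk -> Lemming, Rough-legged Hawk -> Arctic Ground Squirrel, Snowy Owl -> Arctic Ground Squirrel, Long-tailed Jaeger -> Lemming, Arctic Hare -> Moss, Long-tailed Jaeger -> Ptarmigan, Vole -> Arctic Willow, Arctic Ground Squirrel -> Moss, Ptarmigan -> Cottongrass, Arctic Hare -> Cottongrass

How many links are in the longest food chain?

One longest chain: Moss → Arctic Ground Squirrel → Snowy Owl.
It has 3 species and 2 links.

2 links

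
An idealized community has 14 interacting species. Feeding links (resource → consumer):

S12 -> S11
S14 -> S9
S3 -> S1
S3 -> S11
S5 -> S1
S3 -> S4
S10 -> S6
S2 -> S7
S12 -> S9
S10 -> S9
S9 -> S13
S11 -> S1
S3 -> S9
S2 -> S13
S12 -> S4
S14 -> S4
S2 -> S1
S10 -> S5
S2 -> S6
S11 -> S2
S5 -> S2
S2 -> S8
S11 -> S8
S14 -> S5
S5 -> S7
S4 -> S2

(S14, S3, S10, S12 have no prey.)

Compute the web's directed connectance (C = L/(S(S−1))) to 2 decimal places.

The web has S = 14 species and L = 26 feeding links.
C = L / (S(S−1)) = 26 / 182 = 0.1429 ≈ 0.14.

C = 0.14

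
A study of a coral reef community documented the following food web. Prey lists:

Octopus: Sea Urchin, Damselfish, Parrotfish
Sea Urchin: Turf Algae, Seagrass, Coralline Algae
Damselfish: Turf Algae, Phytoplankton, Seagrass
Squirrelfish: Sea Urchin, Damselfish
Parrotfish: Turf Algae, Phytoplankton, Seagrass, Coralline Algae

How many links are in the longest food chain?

2 links

One longest chain: Turf Algae → Sea Urchin → Squirrelfish.
It has 3 species and 2 links.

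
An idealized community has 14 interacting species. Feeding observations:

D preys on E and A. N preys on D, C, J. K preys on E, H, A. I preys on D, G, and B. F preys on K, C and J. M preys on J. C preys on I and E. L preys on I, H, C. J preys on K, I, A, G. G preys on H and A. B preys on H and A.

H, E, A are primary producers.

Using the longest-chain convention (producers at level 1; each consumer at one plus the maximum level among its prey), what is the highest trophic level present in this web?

5

Producers (level 1): H, E, A.
H → B → I → C → F gives F level 5.
No species has a prey at level 5, so no species reaches level 6.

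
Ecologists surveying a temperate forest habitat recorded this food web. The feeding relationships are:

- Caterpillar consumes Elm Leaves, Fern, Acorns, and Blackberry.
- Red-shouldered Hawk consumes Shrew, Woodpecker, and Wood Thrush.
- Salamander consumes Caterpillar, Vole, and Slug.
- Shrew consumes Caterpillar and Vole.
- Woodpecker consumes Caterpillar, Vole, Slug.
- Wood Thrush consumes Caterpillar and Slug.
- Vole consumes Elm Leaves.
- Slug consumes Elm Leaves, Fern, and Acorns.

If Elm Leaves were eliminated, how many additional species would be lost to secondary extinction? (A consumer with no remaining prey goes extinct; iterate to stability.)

Remove Elm Leaves.
Round 1: Vole (all prey gone) → extinct.
No further losses. Total secondary extinctions: 1.

1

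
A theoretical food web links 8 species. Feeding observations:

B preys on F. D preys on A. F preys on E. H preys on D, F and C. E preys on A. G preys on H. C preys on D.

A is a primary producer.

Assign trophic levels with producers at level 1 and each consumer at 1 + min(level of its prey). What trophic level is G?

Trophic level 4

A is a producer → level 1.
D eats A → level 2.
H eats D → level 3.
G eats H → level 4.
No prey of G is below level 3, so 4 is the minimum.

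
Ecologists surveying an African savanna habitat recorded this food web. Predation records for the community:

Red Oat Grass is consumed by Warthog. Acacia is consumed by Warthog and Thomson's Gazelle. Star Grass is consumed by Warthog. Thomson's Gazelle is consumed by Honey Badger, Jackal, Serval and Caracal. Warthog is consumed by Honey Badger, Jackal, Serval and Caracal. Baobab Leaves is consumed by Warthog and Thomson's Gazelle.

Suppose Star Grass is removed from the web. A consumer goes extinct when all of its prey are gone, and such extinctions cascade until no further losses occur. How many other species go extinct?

Remove Star Grass.
Every predator of it retains at least one other prey: Warthog still has Acacia, Baobab Leaves, Red Oat Grass.
No consumer loses all prey, so no secondary extinctions occur.

0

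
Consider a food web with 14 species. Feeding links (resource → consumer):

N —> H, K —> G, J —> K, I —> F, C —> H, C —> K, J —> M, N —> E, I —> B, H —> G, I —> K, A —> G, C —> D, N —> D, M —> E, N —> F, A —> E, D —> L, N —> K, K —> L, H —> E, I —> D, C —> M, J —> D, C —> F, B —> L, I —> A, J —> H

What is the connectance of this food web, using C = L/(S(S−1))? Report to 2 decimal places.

C = 0.15

The web has S = 14 species and L = 28 feeding links.
C = L / (S(S−1)) = 28 / 182 = 0.1538 ≈ 0.15.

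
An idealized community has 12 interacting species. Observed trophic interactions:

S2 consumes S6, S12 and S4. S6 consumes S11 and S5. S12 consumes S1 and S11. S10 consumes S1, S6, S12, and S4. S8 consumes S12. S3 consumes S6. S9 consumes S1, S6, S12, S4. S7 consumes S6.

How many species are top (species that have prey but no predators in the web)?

Top species (has prey, but nothing eats it): S7, S3, S8, S9, S10, S2.
Count: 6.

6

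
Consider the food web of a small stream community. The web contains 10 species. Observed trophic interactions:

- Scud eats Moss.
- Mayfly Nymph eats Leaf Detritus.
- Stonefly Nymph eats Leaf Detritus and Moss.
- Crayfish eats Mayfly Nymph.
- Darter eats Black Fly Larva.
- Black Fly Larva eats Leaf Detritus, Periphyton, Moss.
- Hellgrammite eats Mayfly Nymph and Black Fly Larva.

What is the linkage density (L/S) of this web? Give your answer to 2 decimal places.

L/S = 1.10

There are L = 11 links among S = 10 species.
L/S = 11/10 = 1.1000 ≈ 1.10.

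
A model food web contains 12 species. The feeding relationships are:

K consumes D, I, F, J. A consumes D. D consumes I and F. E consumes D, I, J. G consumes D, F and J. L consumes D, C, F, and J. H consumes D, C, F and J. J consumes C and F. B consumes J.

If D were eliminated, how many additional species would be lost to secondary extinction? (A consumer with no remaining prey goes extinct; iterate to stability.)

1

Remove D.
Round 1: A (all prey gone) → extinct.
No further losses. Total secondary extinctions: 1.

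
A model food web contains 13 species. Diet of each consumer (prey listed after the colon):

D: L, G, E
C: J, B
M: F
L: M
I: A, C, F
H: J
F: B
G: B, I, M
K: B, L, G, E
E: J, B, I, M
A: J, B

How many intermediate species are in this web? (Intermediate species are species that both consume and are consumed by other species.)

Intermediate species (has both prey and predators): A, C, F, I, M, L, G, E.
Count: 8.

8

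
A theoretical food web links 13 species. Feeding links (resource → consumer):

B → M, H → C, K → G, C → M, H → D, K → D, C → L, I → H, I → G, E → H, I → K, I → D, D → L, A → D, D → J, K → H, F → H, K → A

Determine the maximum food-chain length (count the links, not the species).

One longest chain: I → K → H → C → M.
It has 5 species and 4 links.

4 links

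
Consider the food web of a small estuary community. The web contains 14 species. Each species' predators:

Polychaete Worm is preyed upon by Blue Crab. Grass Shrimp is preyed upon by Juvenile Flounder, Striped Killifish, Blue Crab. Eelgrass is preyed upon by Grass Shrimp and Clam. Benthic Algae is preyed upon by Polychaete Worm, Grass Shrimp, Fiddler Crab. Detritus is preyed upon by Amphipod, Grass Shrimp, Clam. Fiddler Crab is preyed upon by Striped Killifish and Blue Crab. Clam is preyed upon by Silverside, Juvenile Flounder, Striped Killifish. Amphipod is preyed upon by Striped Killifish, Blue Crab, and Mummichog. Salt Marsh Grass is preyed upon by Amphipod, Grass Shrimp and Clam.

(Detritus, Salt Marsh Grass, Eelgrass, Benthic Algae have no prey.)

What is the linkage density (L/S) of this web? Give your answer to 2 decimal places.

There are L = 23 links among S = 14 species.
L/S = 23/14 = 1.6429 ≈ 1.64.

L/S = 1.64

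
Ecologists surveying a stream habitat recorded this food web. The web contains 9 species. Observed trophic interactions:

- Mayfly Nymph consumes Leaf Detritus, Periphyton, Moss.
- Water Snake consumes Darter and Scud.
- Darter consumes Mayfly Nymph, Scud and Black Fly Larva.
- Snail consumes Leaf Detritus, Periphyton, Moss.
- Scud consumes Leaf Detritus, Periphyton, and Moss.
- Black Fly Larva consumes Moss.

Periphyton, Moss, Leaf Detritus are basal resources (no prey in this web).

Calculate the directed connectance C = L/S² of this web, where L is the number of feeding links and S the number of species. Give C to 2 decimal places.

The web has S = 9 species and L = 15 feeding links.
C = L / S² = 15 / 81 = 0.1852 ≈ 0.19.

C = 0.19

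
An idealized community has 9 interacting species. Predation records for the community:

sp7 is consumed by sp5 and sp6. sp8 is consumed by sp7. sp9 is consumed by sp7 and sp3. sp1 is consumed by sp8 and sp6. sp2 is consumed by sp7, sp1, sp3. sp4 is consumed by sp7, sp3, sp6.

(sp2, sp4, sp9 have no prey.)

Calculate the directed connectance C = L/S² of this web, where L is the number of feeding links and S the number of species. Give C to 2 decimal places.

The web has S = 9 species and L = 13 feeding links.
C = L / S² = 13 / 81 = 0.1605 ≈ 0.16.

C = 0.16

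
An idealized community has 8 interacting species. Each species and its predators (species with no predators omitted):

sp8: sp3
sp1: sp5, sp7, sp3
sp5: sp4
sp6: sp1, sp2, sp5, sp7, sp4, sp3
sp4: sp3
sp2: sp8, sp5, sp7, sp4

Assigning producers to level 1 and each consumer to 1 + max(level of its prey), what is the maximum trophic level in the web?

5

Producers (level 1): sp6.
sp6 → sp1 → sp5 → sp4 → sp3 gives sp3 level 5.
No species has a prey at level 5, so no species reaches level 6.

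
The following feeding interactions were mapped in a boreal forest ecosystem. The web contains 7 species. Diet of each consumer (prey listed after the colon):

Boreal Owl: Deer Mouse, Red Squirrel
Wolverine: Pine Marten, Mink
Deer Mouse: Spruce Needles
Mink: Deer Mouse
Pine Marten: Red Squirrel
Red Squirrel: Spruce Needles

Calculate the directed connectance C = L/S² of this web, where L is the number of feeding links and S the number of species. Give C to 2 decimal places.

C = 0.16

The web has S = 7 species and L = 8 feeding links.
C = L / S² = 8 / 49 = 0.1633 ≈ 0.16.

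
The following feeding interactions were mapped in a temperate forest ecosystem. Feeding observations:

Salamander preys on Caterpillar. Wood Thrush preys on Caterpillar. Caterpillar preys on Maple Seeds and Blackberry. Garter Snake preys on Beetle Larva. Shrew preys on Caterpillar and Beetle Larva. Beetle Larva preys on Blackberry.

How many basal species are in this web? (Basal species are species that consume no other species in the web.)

2

Basal species (no prey listed): Maple Seeds, Blackberry.
Count: 2.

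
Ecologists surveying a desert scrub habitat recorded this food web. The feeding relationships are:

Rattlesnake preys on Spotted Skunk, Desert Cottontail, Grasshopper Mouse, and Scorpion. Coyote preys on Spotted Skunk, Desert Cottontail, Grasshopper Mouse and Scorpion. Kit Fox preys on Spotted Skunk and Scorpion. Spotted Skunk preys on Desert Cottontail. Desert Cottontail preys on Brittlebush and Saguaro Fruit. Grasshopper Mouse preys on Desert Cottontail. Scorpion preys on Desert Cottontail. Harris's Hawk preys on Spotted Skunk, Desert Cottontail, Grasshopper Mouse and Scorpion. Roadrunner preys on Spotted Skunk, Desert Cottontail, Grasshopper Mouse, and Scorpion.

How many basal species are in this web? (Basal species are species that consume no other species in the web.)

Basal species (no prey listed): Saguaro Fruit, Brittlebush.
Count: 2.

2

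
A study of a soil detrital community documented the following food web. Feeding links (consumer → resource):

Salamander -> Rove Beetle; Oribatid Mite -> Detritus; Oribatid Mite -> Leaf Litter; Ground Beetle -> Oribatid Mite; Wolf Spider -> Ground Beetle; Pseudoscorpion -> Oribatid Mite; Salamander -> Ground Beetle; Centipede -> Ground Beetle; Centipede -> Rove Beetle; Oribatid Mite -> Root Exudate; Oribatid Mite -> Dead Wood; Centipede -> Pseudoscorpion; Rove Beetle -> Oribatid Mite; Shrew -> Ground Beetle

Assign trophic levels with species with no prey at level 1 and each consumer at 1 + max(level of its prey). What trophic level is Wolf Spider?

Trophic level 4

Detritus has no prey (basal) → level 1.
Oribatid Mite eats Detritus (level 1); other prey at levels: Dead Wood 1, Root Exudate 1, Leaf Litter 1 → level 2.
Ground Beetle eats Oribatid Mite → level 3.
Wolf Spider eats Ground Beetle → level 4.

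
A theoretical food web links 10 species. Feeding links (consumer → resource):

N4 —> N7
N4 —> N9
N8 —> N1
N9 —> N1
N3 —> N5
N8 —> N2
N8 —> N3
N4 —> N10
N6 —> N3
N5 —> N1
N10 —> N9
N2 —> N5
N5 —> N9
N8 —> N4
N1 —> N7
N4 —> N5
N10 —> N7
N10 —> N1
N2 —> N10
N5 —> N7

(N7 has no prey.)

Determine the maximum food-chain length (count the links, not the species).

5 links

One longest chain: N7 → N1 → N9 → N5 → N4 → N8.
It has 6 species and 5 links.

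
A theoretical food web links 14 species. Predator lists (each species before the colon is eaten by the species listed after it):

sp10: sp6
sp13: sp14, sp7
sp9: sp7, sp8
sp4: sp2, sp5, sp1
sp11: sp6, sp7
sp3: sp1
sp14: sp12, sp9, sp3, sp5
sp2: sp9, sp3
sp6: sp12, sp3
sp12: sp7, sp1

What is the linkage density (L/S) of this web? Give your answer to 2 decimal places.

There are L = 21 links among S = 14 species.
L/S = 21/14 = 1.5000 ≈ 1.50.

L/S = 1.50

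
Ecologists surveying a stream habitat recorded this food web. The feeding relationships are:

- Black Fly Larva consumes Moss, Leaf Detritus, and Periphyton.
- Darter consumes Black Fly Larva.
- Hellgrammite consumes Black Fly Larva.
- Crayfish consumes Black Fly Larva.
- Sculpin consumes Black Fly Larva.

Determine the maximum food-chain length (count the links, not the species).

2 links

One longest chain: Moss → Black Fly Larva → Sculpin.
It has 3 species and 2 links.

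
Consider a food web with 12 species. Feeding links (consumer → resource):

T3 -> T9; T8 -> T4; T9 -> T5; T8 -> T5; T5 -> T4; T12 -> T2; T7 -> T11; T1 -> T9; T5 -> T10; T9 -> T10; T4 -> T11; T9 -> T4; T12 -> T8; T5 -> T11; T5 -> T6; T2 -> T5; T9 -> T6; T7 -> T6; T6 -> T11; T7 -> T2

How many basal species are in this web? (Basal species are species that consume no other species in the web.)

2

Basal species (no prey listed): T10, T11.
Count: 2.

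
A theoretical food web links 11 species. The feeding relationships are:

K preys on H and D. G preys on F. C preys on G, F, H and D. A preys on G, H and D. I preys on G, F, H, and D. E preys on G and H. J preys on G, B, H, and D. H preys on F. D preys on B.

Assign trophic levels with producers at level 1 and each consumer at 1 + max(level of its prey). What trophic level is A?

Trophic level 3

F is a producer → level 1.
G eats F → level 2.
A eats G (level 2); other prey at levels: D 2, H 2 → level 3.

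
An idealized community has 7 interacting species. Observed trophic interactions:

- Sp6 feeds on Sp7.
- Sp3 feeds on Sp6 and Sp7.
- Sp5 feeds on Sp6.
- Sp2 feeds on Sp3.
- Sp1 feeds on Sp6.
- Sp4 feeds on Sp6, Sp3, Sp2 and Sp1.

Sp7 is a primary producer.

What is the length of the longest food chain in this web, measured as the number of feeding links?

4 links

One longest chain: Sp7 → Sp6 → Sp3 → Sp2 → Sp4.
It has 5 species and 4 links.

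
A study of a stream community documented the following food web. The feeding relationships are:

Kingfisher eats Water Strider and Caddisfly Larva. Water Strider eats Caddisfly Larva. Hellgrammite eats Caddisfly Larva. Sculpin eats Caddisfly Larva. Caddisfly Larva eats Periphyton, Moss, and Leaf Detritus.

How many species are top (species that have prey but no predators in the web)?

3

Top species (has prey, but nothing eats it): Hellgrammite, Sculpin, Kingfisher.
Count: 3.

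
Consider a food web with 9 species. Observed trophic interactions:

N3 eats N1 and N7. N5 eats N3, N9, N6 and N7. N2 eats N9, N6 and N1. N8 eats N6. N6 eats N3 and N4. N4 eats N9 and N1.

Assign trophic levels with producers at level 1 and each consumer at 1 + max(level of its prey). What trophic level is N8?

N1 is a producer → level 1.
N4 eats N1 (level 1); other prey at levels: N9 1 → level 2.
N6 eats N4 (level 2); other prey at levels: N3 2 → level 3.
N8 eats N6 → level 4.

Trophic level 4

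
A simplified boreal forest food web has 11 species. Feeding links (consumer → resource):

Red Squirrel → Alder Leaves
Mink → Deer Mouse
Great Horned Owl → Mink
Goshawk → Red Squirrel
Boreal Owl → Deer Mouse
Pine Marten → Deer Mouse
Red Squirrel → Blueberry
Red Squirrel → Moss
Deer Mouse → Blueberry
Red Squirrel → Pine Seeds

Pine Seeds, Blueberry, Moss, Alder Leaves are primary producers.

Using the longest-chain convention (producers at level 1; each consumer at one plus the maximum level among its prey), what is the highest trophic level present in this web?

4

Producers (level 1): Pine Seeds, Blueberry, Moss, Alder Leaves.
Blueberry → Deer Mouse → Mink → Great Horned Owl gives Great Horned Owl level 4.
No species has a prey at level 4, so no species reaches level 5.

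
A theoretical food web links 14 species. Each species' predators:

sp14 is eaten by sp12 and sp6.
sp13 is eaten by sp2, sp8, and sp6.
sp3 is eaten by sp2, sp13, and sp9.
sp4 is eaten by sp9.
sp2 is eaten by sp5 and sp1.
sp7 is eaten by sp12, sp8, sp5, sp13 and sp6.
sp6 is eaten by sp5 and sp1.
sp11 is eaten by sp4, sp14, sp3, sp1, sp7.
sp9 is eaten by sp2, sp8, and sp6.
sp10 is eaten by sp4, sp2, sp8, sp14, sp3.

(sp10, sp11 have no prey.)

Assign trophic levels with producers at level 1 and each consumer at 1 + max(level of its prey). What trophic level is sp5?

Trophic level 5

sp11 is a producer → level 1.
sp7 eats sp11 → level 2.
sp13 eats sp7 (level 2); other prey at levels: sp3 2 → level 3.
sp6 eats sp13 (level 3); other prey at levels: sp7 2, sp14 2, sp9 3 → level 4.
sp5 eats sp6 (level 4); other prey at levels: sp7 2, sp2 4 → level 5.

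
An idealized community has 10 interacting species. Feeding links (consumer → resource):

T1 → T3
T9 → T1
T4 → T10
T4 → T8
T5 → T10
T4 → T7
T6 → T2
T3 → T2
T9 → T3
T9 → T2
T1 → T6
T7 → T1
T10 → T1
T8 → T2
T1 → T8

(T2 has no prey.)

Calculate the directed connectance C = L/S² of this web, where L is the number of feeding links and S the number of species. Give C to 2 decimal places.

C = 0.15

The web has S = 10 species and L = 15 feeding links.
C = L / S² = 15 / 100 = 0.1500 ≈ 0.15.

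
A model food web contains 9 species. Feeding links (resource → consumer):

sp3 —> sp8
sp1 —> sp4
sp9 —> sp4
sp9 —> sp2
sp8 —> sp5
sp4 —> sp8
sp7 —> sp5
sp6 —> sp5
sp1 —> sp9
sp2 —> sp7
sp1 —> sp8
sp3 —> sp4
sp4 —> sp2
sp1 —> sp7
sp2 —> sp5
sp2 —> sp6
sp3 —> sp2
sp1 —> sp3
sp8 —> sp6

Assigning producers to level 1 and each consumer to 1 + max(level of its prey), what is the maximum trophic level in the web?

Producers (level 1): sp1.
sp1 → sp9 → sp4 → sp8 → sp6 → sp5 gives sp5 level 6.
No species has a prey at level 6, so no species reaches level 7.

6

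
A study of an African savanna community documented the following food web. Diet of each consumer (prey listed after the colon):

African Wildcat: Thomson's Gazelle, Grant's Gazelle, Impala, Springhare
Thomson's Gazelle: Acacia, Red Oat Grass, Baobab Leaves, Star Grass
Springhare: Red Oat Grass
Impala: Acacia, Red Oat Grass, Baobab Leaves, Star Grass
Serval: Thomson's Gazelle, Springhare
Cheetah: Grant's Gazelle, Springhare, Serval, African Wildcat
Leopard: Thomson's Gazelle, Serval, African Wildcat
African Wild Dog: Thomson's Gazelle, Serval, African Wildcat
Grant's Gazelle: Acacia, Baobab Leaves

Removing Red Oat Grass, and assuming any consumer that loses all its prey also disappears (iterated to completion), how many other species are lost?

Remove Red Oat Grass.
Round 1: Springhare (all prey gone) → extinct.
No further losses. Total secondary extinctions: 1.

1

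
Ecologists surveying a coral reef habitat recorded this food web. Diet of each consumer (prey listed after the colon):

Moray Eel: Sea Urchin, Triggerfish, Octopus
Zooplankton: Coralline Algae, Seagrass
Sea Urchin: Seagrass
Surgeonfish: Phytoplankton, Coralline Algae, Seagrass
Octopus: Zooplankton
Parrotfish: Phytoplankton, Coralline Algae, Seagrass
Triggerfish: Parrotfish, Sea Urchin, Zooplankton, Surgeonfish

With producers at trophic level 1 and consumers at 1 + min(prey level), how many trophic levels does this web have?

Producers (level 1): Phytoplankton, Coralline Algae, Seagrass.
Following each consumer down to its lowest-level prey: Seagrass → Sea Urchin → Moray Eel (levels 1 through 3).
All prey of Moray Eel (Sea Urchin 2, Octopus 3, Triggerfish 3) are at level 2 or above, so Moray Eel is at level 1 + 2 = 3.
Every consumer has at least one prey at level 2 or below, so none exceeds level 3.

3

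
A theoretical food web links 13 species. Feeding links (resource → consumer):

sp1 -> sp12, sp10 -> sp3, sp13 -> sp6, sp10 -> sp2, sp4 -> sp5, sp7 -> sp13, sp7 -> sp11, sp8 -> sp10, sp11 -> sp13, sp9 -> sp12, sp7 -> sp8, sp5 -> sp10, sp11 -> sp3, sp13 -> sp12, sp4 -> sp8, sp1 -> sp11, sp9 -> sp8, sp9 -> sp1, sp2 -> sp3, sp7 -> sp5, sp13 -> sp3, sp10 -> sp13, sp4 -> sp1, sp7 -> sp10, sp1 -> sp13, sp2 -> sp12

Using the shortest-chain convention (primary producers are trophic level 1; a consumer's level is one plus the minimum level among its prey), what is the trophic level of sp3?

Trophic level 3

sp7 is a producer → level 1.
sp13 eats sp7 → level 2.
sp3 eats sp13 → level 3.
No prey of sp3 is below level 2, so 3 is the minimum.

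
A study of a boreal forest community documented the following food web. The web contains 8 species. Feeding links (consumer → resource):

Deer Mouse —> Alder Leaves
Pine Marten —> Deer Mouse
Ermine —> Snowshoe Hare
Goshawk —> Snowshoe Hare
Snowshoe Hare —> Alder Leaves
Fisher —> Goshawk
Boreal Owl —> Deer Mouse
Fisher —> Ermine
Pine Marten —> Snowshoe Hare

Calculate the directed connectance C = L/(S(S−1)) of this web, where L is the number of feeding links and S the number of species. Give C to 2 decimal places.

C = 0.16

The web has S = 8 species and L = 9 feeding links.
C = L / (S(S−1)) = 9 / 56 = 0.1607 ≈ 0.16.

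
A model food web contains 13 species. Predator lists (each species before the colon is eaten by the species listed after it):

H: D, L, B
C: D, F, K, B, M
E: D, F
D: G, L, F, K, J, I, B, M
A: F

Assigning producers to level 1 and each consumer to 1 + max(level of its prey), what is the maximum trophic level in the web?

3

Producers (level 1): A, E, C, H.
E → D → L gives L level 3.
No species has a prey at level 3, so no species reaches level 4.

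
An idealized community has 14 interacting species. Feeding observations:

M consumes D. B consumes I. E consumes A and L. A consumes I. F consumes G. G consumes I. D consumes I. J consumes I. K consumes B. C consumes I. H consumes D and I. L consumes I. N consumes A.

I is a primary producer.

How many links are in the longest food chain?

One longest chain: I → D → H.
It has 3 species and 2 links.

2 links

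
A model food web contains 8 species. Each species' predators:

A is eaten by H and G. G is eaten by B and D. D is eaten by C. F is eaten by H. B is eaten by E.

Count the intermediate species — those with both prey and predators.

3

Intermediate species (has both prey and predators): G, D, B.
Count: 3.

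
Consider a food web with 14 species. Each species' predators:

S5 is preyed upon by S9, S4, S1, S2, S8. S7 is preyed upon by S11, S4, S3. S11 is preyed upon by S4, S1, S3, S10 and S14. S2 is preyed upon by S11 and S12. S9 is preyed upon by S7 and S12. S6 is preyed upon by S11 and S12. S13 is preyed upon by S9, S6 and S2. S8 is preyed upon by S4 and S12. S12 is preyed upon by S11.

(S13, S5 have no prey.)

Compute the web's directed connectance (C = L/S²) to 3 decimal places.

The web has S = 14 species and L = 25 feeding links.
C = L / S² = 25 / 196 = 0.1276 ≈ 0.128.

C = 0.128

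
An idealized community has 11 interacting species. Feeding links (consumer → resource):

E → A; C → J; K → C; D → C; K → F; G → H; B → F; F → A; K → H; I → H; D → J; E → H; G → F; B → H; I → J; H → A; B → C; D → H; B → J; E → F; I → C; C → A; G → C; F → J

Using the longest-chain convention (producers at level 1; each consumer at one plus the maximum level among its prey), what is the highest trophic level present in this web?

3

Producers (level 1): J, A.
J → C → B gives B level 3.
No species has a prey at level 3, so no species reaches level 4.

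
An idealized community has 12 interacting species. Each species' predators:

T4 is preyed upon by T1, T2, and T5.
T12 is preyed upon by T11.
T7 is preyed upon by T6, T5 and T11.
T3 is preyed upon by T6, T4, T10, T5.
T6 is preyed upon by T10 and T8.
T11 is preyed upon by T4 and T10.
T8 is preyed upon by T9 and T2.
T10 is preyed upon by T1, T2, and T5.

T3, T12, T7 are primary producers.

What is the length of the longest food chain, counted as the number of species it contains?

One longest chain: T12 → T11 → T4 → T2.
It has 4 species and 3 links.

4 species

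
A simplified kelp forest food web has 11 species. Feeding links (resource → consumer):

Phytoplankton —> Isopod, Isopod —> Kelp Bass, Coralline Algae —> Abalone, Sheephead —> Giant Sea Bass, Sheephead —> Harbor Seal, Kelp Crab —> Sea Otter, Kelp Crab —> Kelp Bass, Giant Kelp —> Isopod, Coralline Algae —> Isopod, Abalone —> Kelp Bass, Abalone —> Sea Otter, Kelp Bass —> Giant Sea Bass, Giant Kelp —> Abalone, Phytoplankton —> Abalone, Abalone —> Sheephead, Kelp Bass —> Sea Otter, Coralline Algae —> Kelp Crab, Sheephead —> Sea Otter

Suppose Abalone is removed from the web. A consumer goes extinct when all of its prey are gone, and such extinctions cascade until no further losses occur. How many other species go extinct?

2

Remove Abalone.
Round 1: Sheephead (all prey gone) → extinct.
Round 2: Harbor Seal (all prey gone) → extinct.
No further losses. Total secondary extinctions: 2.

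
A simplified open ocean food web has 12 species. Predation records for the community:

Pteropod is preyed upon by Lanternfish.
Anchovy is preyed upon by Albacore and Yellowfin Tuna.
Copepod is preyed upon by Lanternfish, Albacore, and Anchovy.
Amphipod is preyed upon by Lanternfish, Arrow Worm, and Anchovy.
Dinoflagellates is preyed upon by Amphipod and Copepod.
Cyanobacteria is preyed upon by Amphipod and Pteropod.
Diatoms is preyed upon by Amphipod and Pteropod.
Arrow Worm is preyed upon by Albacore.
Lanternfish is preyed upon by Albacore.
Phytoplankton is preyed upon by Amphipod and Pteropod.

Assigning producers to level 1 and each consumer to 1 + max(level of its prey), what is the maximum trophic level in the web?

4

Producers (level 1): Cyanobacteria, Diatoms, Phytoplankton, Dinoflagellates.
Dinoflagellates → Copepod → Lanternfish → Albacore gives Albacore level 4.
No species has a prey at level 4, so no species reaches level 5.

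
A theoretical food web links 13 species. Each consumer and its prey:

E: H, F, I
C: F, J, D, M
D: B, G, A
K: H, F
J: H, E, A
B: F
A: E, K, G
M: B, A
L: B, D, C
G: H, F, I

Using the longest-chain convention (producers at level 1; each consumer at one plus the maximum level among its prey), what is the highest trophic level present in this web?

6

Producers (level 1): H, F, I.
H → E → A → J → C → L gives L level 6.
No species has a prey at level 6, so no species reaches level 7.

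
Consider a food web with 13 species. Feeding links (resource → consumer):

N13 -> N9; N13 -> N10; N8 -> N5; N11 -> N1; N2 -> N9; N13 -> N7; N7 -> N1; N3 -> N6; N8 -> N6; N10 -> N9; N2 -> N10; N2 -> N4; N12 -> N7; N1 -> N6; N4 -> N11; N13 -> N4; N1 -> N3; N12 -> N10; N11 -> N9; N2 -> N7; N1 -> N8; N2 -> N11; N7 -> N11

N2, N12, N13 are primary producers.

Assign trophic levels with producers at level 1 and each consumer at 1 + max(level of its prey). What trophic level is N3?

N2 is a producer → level 1.
N7 eats N2 (level 1); other prey at levels: N12 1, N13 1 → level 2.
N11 eats N7 (level 2); other prey at levels: N2 1, N4 2 → level 3.
N1 eats N11 (level 3); other prey at levels: N7 2 → level 4.
N3 eats N1 → level 5.

Trophic level 5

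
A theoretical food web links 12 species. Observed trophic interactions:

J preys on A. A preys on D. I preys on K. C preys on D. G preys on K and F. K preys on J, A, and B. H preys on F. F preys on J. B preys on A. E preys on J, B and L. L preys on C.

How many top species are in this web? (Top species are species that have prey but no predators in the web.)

Top species (has prey, but nothing eats it): E, H, I, G.
Count: 4.

4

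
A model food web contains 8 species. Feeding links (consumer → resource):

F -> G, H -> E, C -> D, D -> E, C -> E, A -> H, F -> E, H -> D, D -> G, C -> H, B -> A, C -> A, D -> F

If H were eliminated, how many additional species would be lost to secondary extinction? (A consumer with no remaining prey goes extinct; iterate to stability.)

Remove H.
Round 1: A (all prey gone) → extinct.
Round 2: B (all prey gone) → extinct.
No further losses. Total secondary extinctions: 2.

2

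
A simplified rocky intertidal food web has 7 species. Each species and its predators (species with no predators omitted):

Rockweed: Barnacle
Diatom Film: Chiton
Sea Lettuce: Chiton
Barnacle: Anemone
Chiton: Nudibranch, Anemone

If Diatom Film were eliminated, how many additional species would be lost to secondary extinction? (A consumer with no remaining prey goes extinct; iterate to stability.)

0

Remove Diatom Film.
Every predator of it retains at least one other prey: Chiton still has Sea Lettuce.
No consumer loses all prey, so no secondary extinctions occur.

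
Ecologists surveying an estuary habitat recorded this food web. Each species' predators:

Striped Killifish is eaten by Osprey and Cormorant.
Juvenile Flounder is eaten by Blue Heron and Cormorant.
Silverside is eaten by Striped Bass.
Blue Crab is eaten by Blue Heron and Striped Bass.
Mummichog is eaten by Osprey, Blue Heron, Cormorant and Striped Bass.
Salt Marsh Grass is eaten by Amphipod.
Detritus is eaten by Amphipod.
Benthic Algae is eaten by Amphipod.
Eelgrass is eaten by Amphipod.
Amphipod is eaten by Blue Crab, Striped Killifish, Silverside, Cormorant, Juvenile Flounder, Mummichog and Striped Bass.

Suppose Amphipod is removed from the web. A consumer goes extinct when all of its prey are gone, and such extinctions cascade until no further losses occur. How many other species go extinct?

Remove Amphipod.
Round 1: Striped Killifish (all prey gone), Juvenile Flounder (all prey gone), Blue Crab (all prey gone), Mummichog (all prey gone), Silverside (all prey gone) → extinct.
Round 2: Cormorant (all prey gone), Blue Heron (all prey gone), Osprey (all prey gone), Striped Bass (all prey gone) → extinct.
No further losses. Total secondary extinctions: 9.

9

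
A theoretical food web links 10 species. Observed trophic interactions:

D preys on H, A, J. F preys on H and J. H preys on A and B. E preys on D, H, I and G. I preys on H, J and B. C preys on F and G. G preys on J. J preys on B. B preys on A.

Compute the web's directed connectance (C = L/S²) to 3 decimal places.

C = 0.190

The web has S = 10 species and L = 19 feeding links.
C = L / S² = 19 / 100 = 0.1900 ≈ 0.190.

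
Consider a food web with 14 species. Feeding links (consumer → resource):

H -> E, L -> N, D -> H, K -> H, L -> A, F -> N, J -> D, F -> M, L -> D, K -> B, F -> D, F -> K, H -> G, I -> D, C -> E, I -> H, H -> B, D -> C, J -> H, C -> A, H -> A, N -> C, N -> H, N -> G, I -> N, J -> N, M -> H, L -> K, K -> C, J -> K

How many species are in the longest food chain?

One longest chain: E → C → N → L.
It has 4 species and 3 links.

4 species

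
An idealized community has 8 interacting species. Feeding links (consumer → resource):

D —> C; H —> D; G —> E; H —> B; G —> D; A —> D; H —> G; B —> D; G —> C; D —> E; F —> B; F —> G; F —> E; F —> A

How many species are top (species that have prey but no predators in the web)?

2

Top species (has prey, but nothing eats it): F, H.
Count: 2.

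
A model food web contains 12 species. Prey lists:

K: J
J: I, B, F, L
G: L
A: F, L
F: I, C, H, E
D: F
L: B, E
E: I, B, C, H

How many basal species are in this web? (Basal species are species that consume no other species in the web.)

Basal species (no prey listed): I, B, C, H.
Count: 4.

4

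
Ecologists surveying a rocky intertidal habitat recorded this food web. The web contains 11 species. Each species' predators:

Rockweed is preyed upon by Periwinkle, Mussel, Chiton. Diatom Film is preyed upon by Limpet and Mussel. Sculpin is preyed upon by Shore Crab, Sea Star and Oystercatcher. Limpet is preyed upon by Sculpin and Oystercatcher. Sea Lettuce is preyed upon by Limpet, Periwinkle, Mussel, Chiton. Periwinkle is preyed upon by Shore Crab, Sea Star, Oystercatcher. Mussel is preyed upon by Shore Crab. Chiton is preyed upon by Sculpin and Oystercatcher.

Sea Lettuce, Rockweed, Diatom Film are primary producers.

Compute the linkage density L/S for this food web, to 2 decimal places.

There are L = 20 links among S = 11 species.
L/S = 20/11 = 1.8182 ≈ 1.82.

L/S = 1.82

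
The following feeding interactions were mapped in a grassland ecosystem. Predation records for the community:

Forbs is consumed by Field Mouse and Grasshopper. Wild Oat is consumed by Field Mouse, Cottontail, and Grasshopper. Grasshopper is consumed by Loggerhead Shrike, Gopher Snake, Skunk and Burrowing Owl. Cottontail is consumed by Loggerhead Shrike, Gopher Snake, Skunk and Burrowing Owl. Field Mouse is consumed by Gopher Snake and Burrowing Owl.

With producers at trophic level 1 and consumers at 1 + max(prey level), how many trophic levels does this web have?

3

Producers (level 1): Wild Oat, Forbs.
Wild Oat → Field Mouse → Gopher Snake gives Gopher Snake level 3.
No species has a prey at level 3, so no species reaches level 4.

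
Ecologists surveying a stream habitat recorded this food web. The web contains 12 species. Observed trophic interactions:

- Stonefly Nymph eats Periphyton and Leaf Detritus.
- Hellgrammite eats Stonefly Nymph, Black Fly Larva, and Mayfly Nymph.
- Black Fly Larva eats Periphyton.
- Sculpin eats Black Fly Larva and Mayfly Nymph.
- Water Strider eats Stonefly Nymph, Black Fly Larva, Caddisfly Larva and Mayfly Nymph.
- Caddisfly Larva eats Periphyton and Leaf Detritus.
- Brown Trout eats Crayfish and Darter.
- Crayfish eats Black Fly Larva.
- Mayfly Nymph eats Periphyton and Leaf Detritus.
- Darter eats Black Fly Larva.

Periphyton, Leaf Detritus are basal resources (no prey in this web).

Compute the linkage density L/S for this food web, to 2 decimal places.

L/S = 1.67

There are L = 20 links among S = 12 species.
L/S = 20/12 = 1.6667 ≈ 1.67.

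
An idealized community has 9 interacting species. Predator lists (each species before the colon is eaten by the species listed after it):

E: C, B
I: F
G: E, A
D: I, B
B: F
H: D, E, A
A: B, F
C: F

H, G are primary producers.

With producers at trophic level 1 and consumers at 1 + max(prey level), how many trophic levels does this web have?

4

Producers (level 1): H, G.
H → D → I → F gives F level 4.
No species has a prey at level 4, so no species reaches level 5.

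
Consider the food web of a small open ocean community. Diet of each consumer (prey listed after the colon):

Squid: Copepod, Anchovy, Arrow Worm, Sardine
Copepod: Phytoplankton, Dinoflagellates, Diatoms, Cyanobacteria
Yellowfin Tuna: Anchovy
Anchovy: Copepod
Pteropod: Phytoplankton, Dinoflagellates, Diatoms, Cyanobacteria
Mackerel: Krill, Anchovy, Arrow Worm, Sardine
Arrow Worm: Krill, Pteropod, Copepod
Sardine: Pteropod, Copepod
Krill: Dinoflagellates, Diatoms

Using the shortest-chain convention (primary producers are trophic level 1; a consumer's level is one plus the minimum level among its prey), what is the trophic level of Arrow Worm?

Trophic level 3

Dinoflagellates is a producer → level 1.
Krill eats Dinoflagellates → level 2.
Arrow Worm eats Krill → level 3.
No prey of Arrow Worm is below level 2, so 3 is the minimum.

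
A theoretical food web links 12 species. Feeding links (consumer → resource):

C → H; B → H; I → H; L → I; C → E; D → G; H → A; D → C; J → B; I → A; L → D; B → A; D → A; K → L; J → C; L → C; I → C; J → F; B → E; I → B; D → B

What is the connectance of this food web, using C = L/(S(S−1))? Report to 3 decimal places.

The web has S = 12 species and L = 21 feeding links.
C = L / (S(S−1)) = 21 / 132 = 0.1591 ≈ 0.159.

C = 0.159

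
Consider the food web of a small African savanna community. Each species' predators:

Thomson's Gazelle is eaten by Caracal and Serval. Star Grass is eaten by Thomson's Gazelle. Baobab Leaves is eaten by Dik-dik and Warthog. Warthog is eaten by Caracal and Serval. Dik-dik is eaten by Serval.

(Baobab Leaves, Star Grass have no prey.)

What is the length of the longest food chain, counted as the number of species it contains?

3 species

One longest chain: Baobab Leaves → Warthog → Caracal.
It has 3 species and 2 links.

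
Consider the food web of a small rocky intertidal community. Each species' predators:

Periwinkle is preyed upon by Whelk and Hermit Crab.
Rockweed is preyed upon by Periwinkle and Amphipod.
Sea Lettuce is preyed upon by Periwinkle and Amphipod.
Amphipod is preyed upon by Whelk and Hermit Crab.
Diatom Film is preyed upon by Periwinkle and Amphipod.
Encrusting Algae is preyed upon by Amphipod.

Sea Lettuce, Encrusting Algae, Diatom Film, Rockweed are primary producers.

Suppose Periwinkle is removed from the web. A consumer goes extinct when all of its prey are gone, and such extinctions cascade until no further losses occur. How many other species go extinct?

0

Remove Periwinkle.
Every predator of it retains at least one other prey: Hermit Crab still has Amphipod; Whelk still has Amphipod.
No consumer loses all prey, so no secondary extinctions occur.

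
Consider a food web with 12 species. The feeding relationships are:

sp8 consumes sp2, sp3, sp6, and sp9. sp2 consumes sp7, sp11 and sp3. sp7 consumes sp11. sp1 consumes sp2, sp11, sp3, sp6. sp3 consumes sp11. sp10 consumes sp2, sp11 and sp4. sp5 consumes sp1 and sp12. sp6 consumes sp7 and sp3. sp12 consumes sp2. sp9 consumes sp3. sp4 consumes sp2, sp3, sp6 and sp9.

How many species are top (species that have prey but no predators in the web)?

Top species (has prey, but nothing eats it): sp8, sp5, sp10.
Count: 3.

3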